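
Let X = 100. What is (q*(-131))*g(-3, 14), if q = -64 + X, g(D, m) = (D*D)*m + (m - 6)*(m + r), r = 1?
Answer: -1160136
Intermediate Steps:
g(D, m) = m*D**2 + (1 + m)*(-6 + m) (g(D, m) = (D*D)*m + (m - 6)*(m + 1) = D**2*m + (-6 + m)*(1 + m) = m*D**2 + (1 + m)*(-6 + m))
q = 36 (q = -64 + 100 = 36)
(q*(-131))*g(-3, 14) = (36*(-131))*(-6 + 14**2 - 5*14 + 14*(-3)**2) = -4716*(-6 + 196 - 70 + 14*9) = -4716*(-6 + 196 - 70 + 126) = -4716*246 = -1160136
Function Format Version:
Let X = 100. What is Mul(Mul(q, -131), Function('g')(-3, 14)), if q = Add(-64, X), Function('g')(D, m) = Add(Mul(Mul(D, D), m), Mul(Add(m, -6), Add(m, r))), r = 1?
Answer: -1160136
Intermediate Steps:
Function('g')(D, m) = Add(Mul(m, Pow(D, 2)), Mul(Add(1, m), Add(-6, m))) (Function('g')(D, m) = Add(Mul(Mul(D, D), m), Mul(Add(m, -6), Add(m, 1))) = Add(Mul(Pow(D, 2), m), Mul(Add(-6, m), Add(1, m))) = Add(Mul(m, Pow(D, 2)), Mul(Add(1, m), Add(-6, m))))
q = 36 (q = Add(-64, 100) = 36)
Mul(Mul(q, -131), Function('g')(-3, 14)) = Mul(Mul(36, -131), Add(-6, Pow(14, 2), Mul(-5, 14), Mul(14, Pow(-3, 2)))) = Mul(-4716, Add(-6, 196, -70, Mul(14, 9))) = Mul(-4716, Add(-6, 196, -70, 126)) = Mul(-4716, 246) = -1160136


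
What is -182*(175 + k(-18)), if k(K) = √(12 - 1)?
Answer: -31850 - 182*√11 ≈ -32454.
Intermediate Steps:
k(K) = √11
-182*(175 + k(-18)) = -182*(175 + √11) = -31850 - 182*√11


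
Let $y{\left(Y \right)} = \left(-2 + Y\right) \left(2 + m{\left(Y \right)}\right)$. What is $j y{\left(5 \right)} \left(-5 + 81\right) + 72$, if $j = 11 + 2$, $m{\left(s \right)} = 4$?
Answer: $17856$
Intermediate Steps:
$j = 13$
$y{\left(Y \right)} = -12 + 6 Y$ ($y{\left(Y \right)} = \left(-2 + Y\right) \left(2 + 4\right) = \left(-2 + Y\right) 6 = -12 + 6 Y$)
$j y{\left(5 \right)} \left(-5 + 81\right) + 72 = 13 \left(-12 + 6 \cdot 5\right) \left(-5 + 81\right) + 72 = 13 \left(-12 + 30\right) 76 + 72 = 13 \cdot 18 \cdot 76 + 72 = 234 \cdot 76 + 72 = 17784 + 72 = 17856$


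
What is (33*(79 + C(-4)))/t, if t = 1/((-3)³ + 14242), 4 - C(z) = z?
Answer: 40811265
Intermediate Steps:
C(z) = 4 - z
t = 1/14215 (t = 1/(-27 + 14242) = 1/14215 ≈ 7.0348e-5)
(33*(79 + C(-4)))/t = (33*(79 + (4 - 1*(-4))))/(1/14215) = (33*(79 + (4 + 4)))*14215 = (33*(79 + 8))*14215 = (33*87)*14215 = 2871*14215 = 40811265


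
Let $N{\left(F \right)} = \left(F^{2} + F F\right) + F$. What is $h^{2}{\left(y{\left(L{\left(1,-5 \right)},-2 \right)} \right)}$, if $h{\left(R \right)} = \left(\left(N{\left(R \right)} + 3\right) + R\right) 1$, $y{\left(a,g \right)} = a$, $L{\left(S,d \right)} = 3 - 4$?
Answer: $9$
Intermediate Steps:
$L{\left(S,d \right)} = -1$
$N{\left(F \right)} = F + 2 F^{2}$ ($N{\left(F \right)} = \left(F^{2} + F^{2}\right) + F = 2 F^{2} + F = F + 2 F^{2}$)
$h{\left(R \right)} = 3 + R + R \left(1 + 2 R\right)$ ($h{\left(R \right)} = \left(\left(R \left(1 + 2 R\right) + 3\right) + R\right) 1 = \left(\left(3 + R \left(1 + 2 R\right)\right) + R\right) 1 = \left(3 + R + R \left(1 + 2 R\right)\right) 1 = 3 + R + R \left(1 + 2 R\right)$)
$h^{2}{\left(y{\left(L{\left(1,-5 \right)},-2 \right)} \right)} = \left(3 - 1 - \left(1 + 2 \left(-1\right)\right)\right)^{2} = \left(3 - 1 - \left(1 - 2\right)\right)^{2} = \left(3 - 1 - -1\right)^{2} = \left(3 - 1 + 1\right)^{2} = 3^{2} = 9$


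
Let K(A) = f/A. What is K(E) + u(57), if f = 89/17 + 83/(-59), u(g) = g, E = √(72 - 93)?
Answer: 57 - 1280*I*√21/7021 ≈ 57.0 - 0.83545*I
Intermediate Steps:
E = I*√21 (E = √(-21) = I*√21 ≈ 4.5826*I)
f = 3840/1003 (f = 89*(1/17) + 83*(-1/59) = 89/17 - 83/59 = 3840/1003 ≈ 3.8285)
K(A) = 3840/(1003*A)
K(E) + u(57) = 3840/(1003*((I*√21))) + 57 = 3840*(-I*√21/21)/1003 + 57 = -1280*I*√21/7021 + 57 = 57 - 1280*I*√21/7021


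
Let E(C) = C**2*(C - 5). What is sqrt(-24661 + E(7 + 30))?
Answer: sqrt(19147) ≈ 138.37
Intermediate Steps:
E(C) = C**2*(-5 + C)
sqrt(-24661 + E(7 + 30)) = sqrt(-24661 + (7 + 30)**2*(-5 + (7 + 30))) = sqrt(-24661 + 37**2*(-5 + 37)) = sqrt(-24661 + 1369*32) = sqrt(-24661 + 43808) = sqrt(19147)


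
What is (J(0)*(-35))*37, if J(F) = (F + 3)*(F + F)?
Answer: 0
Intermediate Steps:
J(F) = 2*F*(3 + F) (J(F) = (3 + F)*(2*F) = 2*F*(3 + F))
(J(0)*(-35))*37 = ((2*0*(3 + 0))*(-35))*37 = ((2*0*3)*(-35))*37 = (0*(-35))*37 = 0*37 = 0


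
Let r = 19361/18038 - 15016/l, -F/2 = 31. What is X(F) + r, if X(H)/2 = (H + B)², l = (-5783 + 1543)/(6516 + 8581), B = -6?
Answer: 149891621668/2390035 ≈ 62715.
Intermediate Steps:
F = -62 (F = -2*31 = -62)
l = -4240/15097 ≈ -0.28085
X(H) = 2*(-6 + H)² (X(H) = 2*(H - 6)² = 2*(-6 + H)²)
r = 127788577988/2390035 (r = 19361/18038 - 15016/(-4240/15097) = 19361*(1/18038) - 15016*(-15097/4240) = 19361/18038 + 28337069/530 = 127788577988/2390035 ≈ 53467.)
X(F) + r = 2*(-6 - 62)² + 127788577988/2390035 = 2*(-68)² + 127788577988/2390035 = 2*4624 + 127788577988/2390035 = 9248 + 127788577988/2390035 = 149891621668/2390035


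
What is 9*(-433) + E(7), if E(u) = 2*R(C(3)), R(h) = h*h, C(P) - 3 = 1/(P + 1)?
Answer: -31007/8 ≈ -3875.9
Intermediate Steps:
C(P) = 3 + 1/(1 + P) (C(P) = 3 + 1/(P + 1) = 3 + 1/(1 + P))
R(h) = h**2
E(u) = 169/8 (E(u) = 2*((4 + 3*3)/(1 + 3))**2 = 2*((4 + 9)/4)**2 = 2*((1/4)*13)**2 = 2*(13/4)**2 = 2*(169/16) = 169/8)
9*(-433) + E(7) = 9*(-433) + 169/8 = -3897 + 169/8 = -31007/8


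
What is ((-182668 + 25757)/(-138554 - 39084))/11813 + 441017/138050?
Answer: 231367089514587/72422330914175 ≈ 3.1947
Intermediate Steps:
((-182668 + 25757)/(-138554 - 39084))/11813 + 441017/138050 = -156911/(-177638)*(1/11813) + 441017*(1/138050) = -156911*(-1/177638)*(1/11813) + 441017/138050 = (156911/177638)*(1/11813) + 441017/138050 = 156911/2098437694 + 441017/138050 = 231367089514587/72422330914175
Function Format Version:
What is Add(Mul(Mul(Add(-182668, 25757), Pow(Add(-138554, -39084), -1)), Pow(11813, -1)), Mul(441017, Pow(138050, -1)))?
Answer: Rational(231367089514587, 72422330914175) ≈ 3.1947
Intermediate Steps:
Add(Mul(Mul(Add(-182668, 25757), Pow(Add(-138554, -39084), -1)), Pow(11813, -1)), Mul(441017, Pow(138050, -1))) = Add(Mul(Mul(-156911, Pow(-177638, -1)), Rational(1, 11813)), Mul(441017, Rational(1, 138050))) = Add(Mul(Mul(-156911, Rational(-1, 177638)), Rational(1, 11813)), Rational(441017, 138050)) = Add(Mul(Rational(156911, 177638), Rational(1, 11813)), Rational(441017, 138050)) = Add(Rational(156911, 2098437694), Rational(441017, 138050)) = Rational(231367089514587, 72422330914175)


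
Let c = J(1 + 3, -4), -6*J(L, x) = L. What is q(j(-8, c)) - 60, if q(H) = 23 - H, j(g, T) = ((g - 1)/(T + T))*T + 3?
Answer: -71/2 ≈ -35.500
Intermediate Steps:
J(L, x) = -L/6
c = -⅔ (c = -(1 + 3)/6 = -⅙*4 = -⅔ ≈ -0.66667)
j(g, T) = 5/2 + g/2 (j(g, T) = ((-1 + g)/((2*T)))*T + 3 = ((-1 + g)*(1/(2*T)))*T + 3 = ((-1 + g)/(2*T))*T + 3 = (-½ + g/2) + 3 = 5/2 + g/2)
q(j(-8, c)) - 60 = (23 - (5/2 + (½)*(-8))) - 60 = (23 - (5/2 - 4)) - 60 = (23 - 1*(-3/2)) - 60 = (23 + 3/2) - 60 = 49/2 - 60 = -71/2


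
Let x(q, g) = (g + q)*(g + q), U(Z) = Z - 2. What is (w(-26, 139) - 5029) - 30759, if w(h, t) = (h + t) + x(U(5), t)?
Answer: -15511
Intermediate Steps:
U(Z) = -2 + Z
x(q, g) = (g + q)**2
w(h, t) = h + t + (3 + t)**2 (w(h, t) = (h + t) + (t + (-2 + 5))**2 = (h + t) + (t + 3)**2 = (h + t) + (3 + t)**2 = h + t + (3 + t)**2)
(w(-26, 139) - 5029) - 30759 = ((-26 + 139 + (3 + 139)**2) - 5029) - 30759 = ((-26 + 139 + 142**2) - 5029) - 30759 = ((-26 + 139 + 20164) - 5029) - 30759 = (20277 - 5029) - 30759 = 15248 - 30759 = -15511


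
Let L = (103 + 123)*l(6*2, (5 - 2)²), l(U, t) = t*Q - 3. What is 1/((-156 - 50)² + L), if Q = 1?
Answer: 1/43792 ≈ 2.2835e-5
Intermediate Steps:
l(U, t) = -3 + t (l(U, t) = t*1 - 3 = t - 3 = -3 + t)
L = 1356 (L = (103 + 123)*(-3 + (5 - 2)²) = 226*(-3 + 3²) = 226*(-3 + 9) = 226*6 = 1356)
1/((-156 - 50)² + L) = 1/((-156 - 50)² + 1356) = 1/((-206)² + 1356) = 1/(42436 + 1356) = 1/43792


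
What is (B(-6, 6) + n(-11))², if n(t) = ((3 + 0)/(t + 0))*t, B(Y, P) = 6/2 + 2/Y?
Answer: 289/9 ≈ 32.111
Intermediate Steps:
B(Y, P) = 3 + 2/Y (B(Y, P) = 6*(½) + 2/Y = 3 + 2/Y)
n(t) = 3 (n(t) = (3/t)*t = 3)
(B(-6, 6) + n(-11))² = ((3 + 2/(-6)) + 3)² = ((3 + 2*(-⅙)) + 3)² = ((3 - ⅓) + 3)² = (8/3 + 3)² = (17/3)² = 289/9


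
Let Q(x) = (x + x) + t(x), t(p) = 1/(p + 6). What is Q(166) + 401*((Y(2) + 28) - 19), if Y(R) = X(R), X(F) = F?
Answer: 815797/172 ≈ 4743.0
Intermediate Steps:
Y(R) = R
t(p) = 1/(6 + p)
Q(x) = 1/(6 + x) + 2*x (Q(x) = (x + x) + 1/(6 + x) = 2*x + 1/(6 + x) = 1/(6 + x) + 2*x)
Q(166) + 401*((Y(2) + 28) - 19) = (1 + 2*166*(6 + 166))/(6 + 166) + 401*((2 + 28) - 19) = (1 + 2*166*172)/172 + 401*(30 - 19) = (1 + 57104)/172 + 401*11 = (1/172)*57105 + 4411 = 57105/172 + 4411 = 815797/172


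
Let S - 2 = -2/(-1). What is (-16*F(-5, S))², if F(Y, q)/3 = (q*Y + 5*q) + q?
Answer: 36864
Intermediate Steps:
S = 4 (S = 2 - 2/(-1) = 2 - 2*(-1) = 2 + 2 = 4)
F(Y, q) = 18*q + 3*Y*q (F(Y, q) = 3*((q*Y + 5*q) + q) = 3*((Y*q + 5*q) + q) = 3*((5*q + Y*q) + q) = 3*(6*q + Y*q) = 18*q + 3*Y*q)
(-16*F(-5, S))² = (-48*4*(6 - 5))² = (-48*4)² = (-16*12)² = (-192)² = 36864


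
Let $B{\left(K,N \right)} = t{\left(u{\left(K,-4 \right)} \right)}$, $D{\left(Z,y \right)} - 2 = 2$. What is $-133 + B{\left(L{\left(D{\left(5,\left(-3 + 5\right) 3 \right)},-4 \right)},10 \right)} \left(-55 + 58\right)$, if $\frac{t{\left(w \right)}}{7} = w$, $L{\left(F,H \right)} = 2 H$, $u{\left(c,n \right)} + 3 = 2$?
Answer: $-154$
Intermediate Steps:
$u{\left(c,n \right)} = -1$ ($u{\left(c,n \right)} = -3 + 2 = -1$)
$D{\left(Z,y \right)} = 4$ ($D{\left(Z,y \right)} = 2 + 2 = 4$)
$t{\left(w \right)} = 7 w$
$B{\left(K,N \right)} = -7$ ($B{\left(K,N \right)} = 7 \left(-1\right) = -7$)
$-133 + B{\left(L{\left(D{\left(5,\left(-3 + 5\right) 3 \right)},-4 \right)},10 \right)} \left(-55 + 58\right) = -133 - 7 \left(-55 + 58\right) = -133 - 21 = -154$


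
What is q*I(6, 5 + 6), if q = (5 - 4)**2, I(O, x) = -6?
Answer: -6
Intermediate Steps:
q = 1 (q = 1**2 = 1)
q*I(6, 5 + 6) = 1*(-6) = -6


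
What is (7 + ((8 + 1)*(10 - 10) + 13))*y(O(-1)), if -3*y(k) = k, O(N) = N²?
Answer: -20/3 ≈ -6.6667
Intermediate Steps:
y(k) = -k/3
(7 + ((8 + 1)*(10 - 10) + 13))*y(O(-1)) = (7 + ((8 + 1)*(10 - 10) + 13))*(-⅓*(-1)²) = (7 + (9*0 + 13))*(-⅓*1) = (7 + (0 + 13))*(-⅓) = (7 + 13)*(-⅓) = 20*(-⅓) = -20/3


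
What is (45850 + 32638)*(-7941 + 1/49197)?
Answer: -30663171935488/49197 ≈ -6.2327e+8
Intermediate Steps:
(45850 + 32638)*(-7941 + 1/49197) = 78488*(-7941 + 1/49197) = 78488*(-390673376/49197) = -30663171935488/49197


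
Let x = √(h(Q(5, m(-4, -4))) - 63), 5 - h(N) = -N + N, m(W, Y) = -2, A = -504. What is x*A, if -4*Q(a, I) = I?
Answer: -504*I*√58 ≈ -3838.4*I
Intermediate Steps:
Q(a, I) = -I/4
h(N) = 5 (h(N) = 5 - (-N + N) = 5 - 1*0 = 5 + 0 = 5)
x = I*√58 (x = √(5 - 63) = √(-58) = I*√58 ≈ 7.6158*I)
x*A = (I*√58)*(-504) = -504*I*√58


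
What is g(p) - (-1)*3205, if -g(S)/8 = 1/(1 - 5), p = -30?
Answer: 3207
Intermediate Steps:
g(S) = 2 (g(S) = -8/(1 - 5) = -8/(-4) = -8*(-¼) = 2)
g(p) - (-1)*3205 = 2 - (-1)*3205 = 2 - 1*(-3205) = 2 + 3205 = 3207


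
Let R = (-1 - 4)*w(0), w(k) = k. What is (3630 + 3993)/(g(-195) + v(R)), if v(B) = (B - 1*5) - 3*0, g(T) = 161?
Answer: 2541/52 ≈ 48.865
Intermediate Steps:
R = 0 (R = (-1 - 4)*0 = -5*0 = 0)
v(B) = -5 + B (v(B) = (B - 5) + 0 = (-5 + B) + 0 = -5 + B)
(3630 + 3993)/(g(-195) + v(R)) = (3630 + 3993)/(161 + (-5 + 0)) = 7623/(161 - 5) = 7623/156 = 7623*(1/156) = 2541/52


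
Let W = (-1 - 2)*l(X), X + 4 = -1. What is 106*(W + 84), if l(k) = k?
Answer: 10494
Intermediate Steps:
X = -5 (X = -4 - 1 = -5)
W = 15 (W = (-1 - 2)*(-5) = -3*(-5) = 15)
106*(W + 84) = 106*(15 + 84) = 106*99 = 10494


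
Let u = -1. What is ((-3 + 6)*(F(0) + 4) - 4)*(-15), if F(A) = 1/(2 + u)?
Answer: -165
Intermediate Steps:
F(A) = 1 (F(A) = 1/(2 - 1) = 1/1 = 1)
((-3 + 6)*(F(0) + 4) - 4)*(-15) = ((-3 + 6)*(1 + 4) - 4)*(-15) = (3*5 - 4)*(-15) = (15 - 4)*(-15) = 11*(-15) = -165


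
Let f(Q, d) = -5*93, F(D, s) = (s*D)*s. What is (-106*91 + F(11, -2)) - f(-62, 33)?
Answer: -9137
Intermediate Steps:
F(D, s) = D*s² (F(D, s) = (D*s)*s = D*s²)
f(Q, d) = -465
(-106*91 + F(11, -2)) - f(-62, 33) = (-106*91 + 11*(-2)²) - 1*(-465) = (-9646 + 11*4) + 465 = (-9646 + 44) + 465 = -9602 + 465 = -9137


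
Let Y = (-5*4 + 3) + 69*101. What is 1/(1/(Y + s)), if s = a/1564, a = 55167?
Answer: 10928095/1564 ≈ 6987.3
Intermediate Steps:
Y = 6952 (Y = (-20 + 3) + 6969 = -17 + 6969 = 6952)
s = 55167/1564 ≈ 35.273
1/(1/(Y + s)) = 1/(1/(6952 + 55167/1564)) = 1/(1/(10928095/1564)) = 1/(1564/10928095) = 10928095/1564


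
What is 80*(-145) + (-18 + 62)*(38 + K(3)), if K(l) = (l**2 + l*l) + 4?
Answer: -8960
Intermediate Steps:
K(l) = 4 + 2*l**2 (K(l) = (l**2 + l**2) + 4 = 2*l**2 + 4 = 4 + 2*l**2)
80*(-145) + (-18 + 62)*(38 + K(3)) = 80*(-145) + (-18 + 62)*(38 + (4 + 2*3**2)) = -11600 + 44*(38 + (4 + 2*9)) = -11600 + 44*(38 + (4 + 18)) = -11600 + 44*(38 + 22) = -11600 + 44*60 = -11600 + 2640 = -8960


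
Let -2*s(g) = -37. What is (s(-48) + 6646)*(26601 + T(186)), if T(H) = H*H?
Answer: 815694813/2 ≈ 4.0785e+8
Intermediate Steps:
T(H) = H**2
s(g) = 37/2 (s(g) = -1/2*(-37) = 37/2)
(s(-48) + 6646)*(26601 + T(186)) = (37/2 + 6646)*(26601 + 186**2) = 13329*(26601 + 34596)/2 = (13329/2)*61197 = 815694813/2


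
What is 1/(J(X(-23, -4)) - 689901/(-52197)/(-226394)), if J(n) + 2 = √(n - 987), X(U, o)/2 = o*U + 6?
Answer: -31032808018171397074/12335184736587989882517 - 15515951085720990436*I*√791/12335184736587989882517 ≈ -0.0025158 - 0.035377*I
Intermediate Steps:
X(U, o) = 12 + 2*U*o (X(U, o) = 2*(o*U + 6) = 2*(U*o + 6) = 2*(6 + U*o) = 12 + 2*U*o)
J(n) = -2 + √(-987 + n) (J(n) = -2 + √(n - 987) = -2 + √(-987 + n))
1/(J(X(-23, -4)) - 689901/(-52197)/(-226394)) = 1/((-2 + √(-987 + (12 + 2*(-23)*(-4)))) - 689901/(-52197)/(-226394)) = 1/((-2 + √(-987 + (12 + 184))) - 689901*(-1/52197)*(-1/226394)) = 1/((-2 + √(-987 + 196)) + (229967/17399)*(-1/226394)) = 1/((-2 + √(-791)) - 229967/3939029206) = 1/((-2 + I*√791) - 229967/3939029206) = 1/(-7878288379/3939029206 + I*√791)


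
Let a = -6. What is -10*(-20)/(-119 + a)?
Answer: -8/5 ≈ -1.6000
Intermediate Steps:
-10*(-20)/(-119 + a) = -10*(-20)/(-119 - 6) = -10*(-20)/(-125) = -(-2)*(-20)/25 = -10*4/25 = -8/5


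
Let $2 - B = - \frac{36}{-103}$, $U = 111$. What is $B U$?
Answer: $\frac{18870}{103} \approx 183.2$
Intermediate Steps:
$B = \frac{170}{103}$ ($B = 2 - - \frac{36}{-103} = 2 - \left(-36\right) \left(- \frac{1}{103}\right) = 2 - \frac{36}{103} = \frac{170}{103} \approx 1.6505$)
$B U = \frac{170}{103} \cdot 111 = \frac{18870}{103}$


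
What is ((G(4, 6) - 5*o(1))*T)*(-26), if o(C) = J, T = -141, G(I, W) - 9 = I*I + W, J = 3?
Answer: 58656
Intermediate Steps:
G(I, W) = 9 + W + I² (G(I, W) = 9 + (I*I + W) = 9 + (I² + W) = 9 + (W + I²) = 9 + W + I²)
o(C) = 3
((G(4, 6) - 5*o(1))*T)*(-26) = (((9 + 6 + 4²) - 5*3)*(-141))*(-26) = (((9 + 6 + 16) - 15)*(-141))*(-26) = ((31 - 15)*(-141))*(-26) = (16*(-141))*(-26) = -2256*(-26) = 58656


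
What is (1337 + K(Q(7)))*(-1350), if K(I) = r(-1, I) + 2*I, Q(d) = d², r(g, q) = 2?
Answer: -1939950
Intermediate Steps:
K(I) = 2 + 2*I
(1337 + K(Q(7)))*(-1350) = (1337 + (2 + 2*7²))*(-1350) = (1337 + (2 + 2*49))*(-1350) = (1337 + (2 + 98))*(-1350) = (1337 + 100)*(-1350) = 1437*(-1350) = -1939950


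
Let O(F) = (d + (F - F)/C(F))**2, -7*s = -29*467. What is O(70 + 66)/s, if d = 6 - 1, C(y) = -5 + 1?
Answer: 175/13543 ≈ 0.012922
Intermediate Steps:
C(y) = -4
d = 5
s = 13543/7 (s = -(-29)*467/7 = -1/7*(-13543) = 13543/7 ≈ 1934.7)
O(F) = 25 (O(F) = (5 + (F - F)/(-4))**2 = (5 + 0*(-1/4))**2 = (5 + 0)**2 = 5**2 = 25)
O(70 + 66)/s = 25/(13543/7) = 25*(7/13543) = 175/13543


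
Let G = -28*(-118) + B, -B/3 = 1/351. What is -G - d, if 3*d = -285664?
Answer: 10754329/117 ≈ 91917.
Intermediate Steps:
B = -1/117 (B = -3/351 = -3*1/351 = -1/117 ≈ -0.0085470)
G = 386567/117 (G = -28*(-118) - 1/117 = 3304 - 1/117 = 386567/117 ≈ 3304.0)
d = -285664/3 (d = (⅓)*(-285664) = -285664/3 ≈ -95221.)
-G - d = -1*386567/117 - 1*(-285664/3) = -386567/117 + 285664/3 = 10754329/117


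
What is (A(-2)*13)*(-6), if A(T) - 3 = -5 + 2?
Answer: 0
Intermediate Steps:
A(T) = 0 (A(T) = 3 + (-5 + 2) = 3 - 3 = 0)
(A(-2)*13)*(-6) = (0*13)*(-6) = 0*(-6) = 0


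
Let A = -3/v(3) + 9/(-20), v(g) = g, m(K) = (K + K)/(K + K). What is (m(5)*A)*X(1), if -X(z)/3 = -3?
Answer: -261/20 ≈ -13.050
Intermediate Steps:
m(K) = 1 (m(K) = (2*K)/((2*K)) = (2*K)*(1/(2*K)) = 1)
X(z) = 9 (X(z) = -3*(-3) = 9)
A = -29/20 (A = -3/3 + 9/(-20) = -3*⅓ + 9*(-1/20) = -1 - 9/20 = -29/20 ≈ -1.4500)
(m(5)*A)*X(1) = (1*(-29/20))*9 = -29/20*9 = -261/20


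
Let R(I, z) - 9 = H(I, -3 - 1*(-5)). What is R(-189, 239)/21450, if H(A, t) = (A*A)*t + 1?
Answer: 35726/10725 ≈ 3.3311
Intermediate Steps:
H(A, t) = 1 + t*A**2 (H(A, t) = A**2*t + 1 = t*A**2 + 1 = 1 + t*A**2)
R(I, z) = 10 + 2*I**2 (R(I, z) = 9 + (1 + (-3 - 1*(-5))*I**2) = 9 + (1 + (-3 + 5)*I**2) = 9 + (1 + 2*I**2) = 10 + 2*I**2)
R(-189, 239)/21450 = (10 + 2*(-189)**2)/21450 = (10 + 2*35721)*(1/21450) = (10 + 71442)*(1/21450) = 71452*(1/21450) = 35726/10725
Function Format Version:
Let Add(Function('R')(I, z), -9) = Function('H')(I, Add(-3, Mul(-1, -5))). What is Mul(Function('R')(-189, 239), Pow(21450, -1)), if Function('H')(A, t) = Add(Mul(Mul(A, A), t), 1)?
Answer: Rational(35726, 10725) ≈ 3.3311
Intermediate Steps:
Function('H')(A, t) = Add(1, Mul(t, Pow(A, 2))) (Function('H')(A, t) = Add(Mul(Pow(A, 2), t), 1) = Add(Mul(t, Pow(A, 2)), 1) = Add(1, Mul(t, Pow(A, 2))))
Function('R')(I, z) = Add(10, Mul(2, Pow(I, 2))) (Function('R')(I, z) = Add(9, Add(1, Mul(Add(-3, Mul(-1, -5)), Pow(I, 2)))) = Add(9, Add(1, Mul(Add(-3, 5), Pow(I, 2)))) = Add(9, Add(1, Mul(2, Pow(I, 2)))) = Add(10, Mul(2, Pow(I, 2))))
Mul(Function('R')(-189, 239), Pow(21450, -1)) = Mul(Add(10, Mul(2, Pow(-189, 2))), Pow(21450, -1)) = Mul(Add(10, Mul(2, 35721)), Rational(1, 21450)) = Mul(Add(10, 71442), Rational(1, 21450)) = Mul(71452, Rational(1, 21450)) = Rational(35726, 10725)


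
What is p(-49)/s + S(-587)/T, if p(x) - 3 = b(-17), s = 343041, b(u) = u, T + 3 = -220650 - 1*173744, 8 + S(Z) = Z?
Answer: 198587837/135294341277 ≈ 0.0014678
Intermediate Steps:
S(Z) = -8 + Z
T = -394397 (T = -3 + (-220650 - 1*173744) = -3 + (-220650 - 173744) = -3 - 394394 = -394397)
p(x) = -14 (p(x) = 3 - 17 = -14)
p(-49)/s + S(-587)/T = -14/343041 + (-8 - 587)/(-394397) = -14*1/343041 - 595*(-1/394397) = -14/343041 + 595/394397 = 198587837/135294341277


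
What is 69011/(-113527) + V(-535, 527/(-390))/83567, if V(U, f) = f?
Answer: -21020619637/34579188930 ≈ -0.60790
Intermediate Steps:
69011/(-113527) + V(-535, 527/(-390))/83567 = 69011/(-113527) + (527/(-390))/83567 = 69011*(-1/113527) + (527*(-1/390))*(1/83567) = -69011/113527 - 527/390*1/83567 = -69011/113527 - 527/32591130 = -21020619637/34579188930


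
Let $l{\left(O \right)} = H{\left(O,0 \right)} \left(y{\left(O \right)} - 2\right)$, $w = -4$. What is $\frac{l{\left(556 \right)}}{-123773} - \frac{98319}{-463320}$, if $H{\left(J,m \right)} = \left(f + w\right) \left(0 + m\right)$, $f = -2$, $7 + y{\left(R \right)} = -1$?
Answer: $\frac{2521}{11880} \approx 0.21221$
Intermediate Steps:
$y{\left(R \right)} = -8$ ($y{\left(R \right)} = -7 - 1 = -8$)
$H{\left(J,m \right)} = - 6 m$ ($H{\left(J,m \right)} = \left(-2 - 4\right) \left(0 + m\right) = - 6 m$)
$l{\left(O \right)} = 0$ ($l{\left(O \right)} = \left(-6\right) 0 \left(-8 - 2\right) = 0 \left(-10\right) = 0$)
$\frac{l{\left(556 \right)}}{-123773} - \frac{98319}{-463320} = \frac{0}{-123773} - \frac{98319}{-463320} = 0 \left(- \frac{1}{123773}\right) - - \frac{2521}{11880} = 0 + \frac{2521}{11880} = \frac{2521}{11880}$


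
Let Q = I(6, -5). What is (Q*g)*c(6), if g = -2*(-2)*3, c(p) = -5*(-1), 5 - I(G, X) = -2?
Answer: 420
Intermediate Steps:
I(G, X) = 7 (I(G, X) = 5 - 1*(-2) = 5 + 2 = 7)
c(p) = 5
Q = 7
g = 12 (g = 4*3 = 12)
(Q*g)*c(6) = (7*12)*5 = 84*5 = 420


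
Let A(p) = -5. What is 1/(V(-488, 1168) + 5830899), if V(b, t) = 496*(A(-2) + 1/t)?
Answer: 73/425474618 ≈ 1.7157e-7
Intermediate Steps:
V(b, t) = -2480 + 496/t (V(b, t) = 496*(-5 + 1/t) = -2480 + 496/t)
1/(V(-488, 1168) + 5830899) = 1/((-2480 + 496/1168) + 5830899) = 1/((-2480 + 496*(1/1168)) + 5830899) = 1/((-2480 + 31/73) + 5830899) = 1/(-181009/73 + 5830899) = 1/(425474618/73) = 73/425474618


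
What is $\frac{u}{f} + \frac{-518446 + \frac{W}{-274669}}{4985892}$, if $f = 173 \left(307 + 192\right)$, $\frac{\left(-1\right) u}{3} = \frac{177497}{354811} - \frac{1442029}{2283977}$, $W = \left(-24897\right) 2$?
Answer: $- \frac{2490401972001602597575254055}{23951238340932477074174824953} \approx -0.10398$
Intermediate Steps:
$W = -49794$
$u = \frac{318746057850}{810380163347}$ ($u = - 3 \left(\frac{177497}{354811} - \frac{1442029}{2283977}\right) = \left(-3\right) \left(- \frac{106248685950}{810380163347}\right) = \frac{318746057850}{810380163347} \approx 0.39333$)
$f = 86327$ ($f = 173 \cdot 499 = 86327$)
$\frac{u}{f} + \frac{-518446 + \frac{W}{-274669}}{4985892} = \frac{318746057850}{810380163347 \cdot 86327} + \frac{-518446 - \frac{49794}{-274669}}{4985892} = \frac{318746057850}{810380163347} \cdot \frac{1}{86327} + \left(-518446 - - \frac{49794}{274669}\right) \frac{1}{4985892} = \frac{318746057850}{69957688361256469} + \left(-518446 + \frac{49794}{274669}\right) \frac{1}{4985892} = \frac{318746057850}{69957688361256469} - \frac{35600248645}{342367492437} = - \frac{2490401972001602597575254055}{23951238340932477074174824953}$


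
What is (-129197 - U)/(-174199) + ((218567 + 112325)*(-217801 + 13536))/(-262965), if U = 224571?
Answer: 2354828646388748/9161648007 ≈ 2.5703e+5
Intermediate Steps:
(-129197 - U)/(-174199) + ((218567 + 112325)*(-217801 + 13536))/(-262965) = (-129197 - 1*224571)/(-174199) + ((218567 + 112325)*(-217801 + 13536))/(-262965) = (-129197 - 224571)*(-1/174199) + (330892*(-204265))*(-1/262965) = -353768*(-1/174199) - 67589654380*(-1/262965) = 353768/174199 + 13517930876/52593 = 2354828646388748/9161648007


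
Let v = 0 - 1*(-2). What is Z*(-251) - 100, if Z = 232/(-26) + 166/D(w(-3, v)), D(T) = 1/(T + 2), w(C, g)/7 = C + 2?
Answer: 2736106/13 ≈ 2.1047e+5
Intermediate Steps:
v = 2 (v = 0 + 2 = 2)
w(C, g) = 14 + 7*C (w(C, g) = 7*(C + 2) = 7*(2 + C) = 14 + 7*C)
D(T) = 1/(2 + T)
Z = -10906/13 (Z = 232/(-26) + 166/(1/(2 + (14 + 7*(-3)))) = 232*(-1/26) + 166/(1/(2 + (14 - 21))) = -116/13 + 166/(1/(2 - 7)) = -116/13 + 166/(1/(-5)) = -116/13 + 166/(-⅕) = -116/13 + 166*(-5) = -116/13 - 830 = -10906/13 ≈ -838.92)
Z*(-251) - 100 = -10906/13*(-251) - 100 = 2737406/13 - 100 = 2736106/13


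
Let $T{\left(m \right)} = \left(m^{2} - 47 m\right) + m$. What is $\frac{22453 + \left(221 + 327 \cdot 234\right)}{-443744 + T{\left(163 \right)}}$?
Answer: $- \frac{99192}{424673} \approx -0.23357$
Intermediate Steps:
$T{\left(m \right)} = m^{2} - 46 m$
$\frac{22453 + \left(221 + 327 \cdot 234\right)}{-443744 + T{\left(163 \right)}} = \frac{22453 + \left(221 + 327 \cdot 234\right)}{-443744 + 163 \left(-46 + 163\right)} = \frac{22453 + \left(221 + 76518\right)}{-443744 + 163 \cdot 117} = \frac{22453 + 76739}{-443744 + 19071} = \frac{99192}{-424673} = 99192 \left(- \frac{1}{424673}\right) = - \frac{99192}{424673}$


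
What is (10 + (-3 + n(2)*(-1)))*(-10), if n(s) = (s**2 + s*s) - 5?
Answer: -40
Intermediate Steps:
n(s) = -5 + 2*s**2 (n(s) = (s**2 + s**2) - 5 = 2*s**2 - 5 = -5 + 2*s**2)
(10 + (-3 + n(2)*(-1)))*(-10) = (10 + (-3 + (-5 + 2*2**2)*(-1)))*(-10) = (10 + (-3 + (-5 + 2*4)*(-1)))*(-10) = (10 + (-3 + (-5 + 8)*(-1)))*(-10) = (10 + (-3 + 3*(-1)))*(-10) = (10 + (-3 - 3))*(-10) = (10 - 6)*(-10) = 4*(-10) = -40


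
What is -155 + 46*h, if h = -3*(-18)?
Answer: 2329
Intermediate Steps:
h = 54
-155 + 46*h = -155 + 46*54 = -155 + 2484 = 2329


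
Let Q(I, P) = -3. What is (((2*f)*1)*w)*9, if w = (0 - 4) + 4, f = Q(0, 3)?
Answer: 0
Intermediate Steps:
f = -3
w = 0 (w = -4 + 4 = 0)
(((2*f)*1)*w)*9 = (((2*(-3))*1)*0)*9 = (-6*1*0)*9 = -6*0*9 = 0*9 = 0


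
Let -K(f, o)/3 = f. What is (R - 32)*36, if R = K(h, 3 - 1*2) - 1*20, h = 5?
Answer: -2412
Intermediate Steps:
K(f, o) = -3*f
R = -35 (R = -3*5 - 1*20 = -15 - 20 = -35)
(R - 32)*36 = (-35 - 32)*36 = -67*36 = -2412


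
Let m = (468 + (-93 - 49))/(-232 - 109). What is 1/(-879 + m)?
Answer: -341/300065 ≈ -0.0011364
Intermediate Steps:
m = -326/341 (m = (468 - 142)/(-341) = 326*(-1/341) = -326/341 ≈ -0.95601)
1/(-879 + m) = 1/(-879 - 326/341) = 1/(-300065/341) = -341/300065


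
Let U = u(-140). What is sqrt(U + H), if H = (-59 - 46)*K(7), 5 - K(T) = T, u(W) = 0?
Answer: sqrt(210) ≈ 14.491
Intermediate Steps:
K(T) = 5 - T
U = 0
H = 210 (H = (-59 - 46)*(5 - 1*7) = -105*(5 - 7) = -105*(-2) = 210)
sqrt(U + H) = sqrt(0 + 210) = sqrt(210)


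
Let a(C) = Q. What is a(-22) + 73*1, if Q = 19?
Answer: 92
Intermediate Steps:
a(C) = 19
a(-22) + 73*1 = 19 + 73*1 = 19 + 73 = 92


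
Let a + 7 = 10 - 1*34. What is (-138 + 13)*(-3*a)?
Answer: -11625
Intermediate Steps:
a = -31 (a = -7 + (10 - 1*34) = -7 + (10 - 34) = -7 - 24 = -31)
(-138 + 13)*(-3*a) = (-138 + 13)*(-3*(-31)) = -125*93 = -11625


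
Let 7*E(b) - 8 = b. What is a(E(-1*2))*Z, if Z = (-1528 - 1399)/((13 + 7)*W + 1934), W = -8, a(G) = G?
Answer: -8781/6209 ≈ -1.4142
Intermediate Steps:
E(b) = 8/7 + b/7
Z = -2927/1774 (Z = (-1528 - 1399)/((13 + 7)*(-8) + 1934) = -2927/(20*(-8) + 1934) = -2927/(-160 + 1934) = -2927/1774 ≈ -1.6499)
a(E(-1*2))*Z = (8/7 + (-1*2)/7)*(-2927/1774) = (8/7 + (⅐)*(-2))*(-2927/1774) = (8/7 - 2/7)*(-2927/1774) = (6/7)*(-2927/1774) = -8781/6209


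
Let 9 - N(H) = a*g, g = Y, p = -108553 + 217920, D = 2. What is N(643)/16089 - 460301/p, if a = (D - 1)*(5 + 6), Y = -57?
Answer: -2445408459/586535221 ≈ -4.1692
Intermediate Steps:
p = 109367
g = -57
a = 11 (a = (2 - 1)*(5 + 6) = 1*11 = 11)
N(H) = 636 (N(H) = 9 - 11*(-57) = 9 - 1*(-627) = 9 + 627 = 636)
N(643)/16089 - 460301/p = 636/16089 - 460301/109367 = 636*(1/16089) - 460301*1/109367 = 212/5363 - 460301/109367 = -2445408459/586535221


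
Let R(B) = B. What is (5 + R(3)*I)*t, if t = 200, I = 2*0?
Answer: 1000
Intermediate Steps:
I = 0
(5 + R(3)*I)*t = (5 + 3*0)*200 = (5 + 0)*200 = 5*200 = 1000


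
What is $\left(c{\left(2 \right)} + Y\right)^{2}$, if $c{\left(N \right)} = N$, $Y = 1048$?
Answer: $1102500$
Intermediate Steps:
$\left(c{\left(2 \right)} + Y\right)^{2} = \left(2 + 1048\right)^{2} = 1050^{2} = 1102500$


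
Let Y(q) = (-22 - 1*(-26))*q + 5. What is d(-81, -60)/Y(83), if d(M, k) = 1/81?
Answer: 1/27297 ≈ 3.6634e-5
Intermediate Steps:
Y(q) = 5 + 4*q (Y(q) = (-22 + 26)*q + 5 = 4*q + 5 = 5 + 4*q)
d(M, k) = 1/81
d(-81, -60)/Y(83) = 1/(81*(5 + 4*83)) = 1/(81*(5 + 332)) = (1/81)/337 = (1/81)*(1/337) = 1/27297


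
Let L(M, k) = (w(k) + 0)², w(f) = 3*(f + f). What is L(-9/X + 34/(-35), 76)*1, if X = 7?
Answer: 207936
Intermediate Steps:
w(f) = 6*f (w(f) = 3*(2*f) = 6*f)
L(M, k) = 36*k² (L(M, k) = (6*k + 0)² = (6*k)² = 36*k²)
L(-9/X + 34/(-35), 76)*1 = (36*76²)*1 = (36*5776)*1 = 207936*1 = 207936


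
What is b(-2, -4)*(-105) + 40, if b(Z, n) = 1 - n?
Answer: -485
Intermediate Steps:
b(-2, -4)*(-105) + 40 = (1 - 1*(-4))*(-105) + 40 = (1 + 4)*(-105) + 40 = 5*(-105) + 40 = -525 + 40 = -485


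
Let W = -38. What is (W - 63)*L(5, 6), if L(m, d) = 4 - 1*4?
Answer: 0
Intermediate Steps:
L(m, d) = 0 (L(m, d) = 4 - 4 = 0)
(W - 63)*L(5, 6) = (-38 - 63)*0 = -101*0 = 0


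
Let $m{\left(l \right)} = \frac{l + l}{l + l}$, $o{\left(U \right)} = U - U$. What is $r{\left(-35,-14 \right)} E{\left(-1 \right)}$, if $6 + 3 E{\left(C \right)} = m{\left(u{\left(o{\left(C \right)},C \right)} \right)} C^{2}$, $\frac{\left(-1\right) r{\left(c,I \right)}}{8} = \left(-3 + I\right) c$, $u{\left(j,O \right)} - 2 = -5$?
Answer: $\frac{23800}{3} \approx 7933.3$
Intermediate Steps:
$o{\left(U \right)} = 0$
$u{\left(j,O \right)} = -3$ ($u{\left(j,O \right)} = 2 - 5 = -3$)
$r{\left(c,I \right)} = - 8 c \left(-3 + I\right)$ ($r{\left(c,I \right)} = - 8 \left(-3 + I\right) c = - 8 c \left(-3 + I\right)$)
$m{\left(l \right)} = 1$ ($m{\left(l \right)} = \frac{2 l}{2 l} = 2 l \frac{1}{2 l} = 1$)
$E{\left(C \right)} = -2 + \frac{C^{2}}{3}$ ($E{\left(C \right)} = -2 + \frac{1 C^{2}}{3} = -2 + \frac{C^{2}}{3}$)
$r{\left(-35,-14 \right)} E{\left(-1 \right)} = 8 \left(-35\right) \left(3 - -14\right) \left(-2 + \frac{\left(-1\right)^{2}}{3}\right) = 8 \left(-35\right) \left(3 + 14\right) \left(-2 + \frac{1}{3} \cdot 1\right) = 8 \left(-35\right) 17 \left(-2 + \frac{1}{3}\right) = \left(-4760\right) \left(- \frac{5}{3}\right) = \frac{23800}{3}$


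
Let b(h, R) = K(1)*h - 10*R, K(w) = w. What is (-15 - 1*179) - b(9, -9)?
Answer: -293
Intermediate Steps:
b(h, R) = h - 10*R (b(h, R) = 1*h - 10*R = h - 10*R)
(-15 - 1*179) - b(9, -9) = (-15 - 1*179) - (9 - 10*(-9)) = (-15 - 179) - (9 + 90) = -194 - 1*99 = -194 - 99 = -293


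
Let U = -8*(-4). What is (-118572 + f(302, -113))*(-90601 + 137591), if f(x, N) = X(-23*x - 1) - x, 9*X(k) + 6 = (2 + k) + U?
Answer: -50598127150/9 ≈ -5.6220e+9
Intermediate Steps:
U = 32 (U = -2*(-16) = 32)
X(k) = 28/9 + k/9 (X(k) = -⅔ + ((2 + k) + 32)/9 = -⅔ + (34 + k)/9 = -⅔ + (34/9 + k/9) = 28/9 + k/9)
f(x, N) = 3 - 32*x/9 (f(x, N) = (28/9 + (-23*x - 1)/9) - x = (28/9 + (-1 - 23*x)/9) - x = (28/9 + (-⅑ - 23*x/9)) - x = (3 - 23*x/9) - x = 3 - 32*x/9)
(-118572 + f(302, -113))*(-90601 + 137591) = (-118572 + (3 - 32/9*302))*(-90601 + 137591) = (-118572 + (3 - 9664/9))*46990 = (-118572 - 9637/9)*46990 = -1076785/9*46990 = -50598127150/9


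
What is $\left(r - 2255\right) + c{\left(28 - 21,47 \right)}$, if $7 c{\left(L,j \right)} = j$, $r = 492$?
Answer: $- \frac{12294}{7} \approx -1756.3$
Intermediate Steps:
$c{\left(L,j \right)} = \frac{j}{7}$
$\left(r - 2255\right) + c{\left(28 - 21,47 \right)} = \left(492 - 2255\right) + \frac{1}{7} \cdot 47 = -1763 + \frac{47}{7} = - \frac{12294}{7}$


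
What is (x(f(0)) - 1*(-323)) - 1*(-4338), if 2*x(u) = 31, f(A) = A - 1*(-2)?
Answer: 9353/2 ≈ 4676.5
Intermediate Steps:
f(A) = 2 + A (f(A) = A + 2 = 2 + A)
x(u) = 31/2 (x(u) = (½)*31 = 31/2)
(x(f(0)) - 1*(-323)) - 1*(-4338) = (31/2 - 1*(-323)) - 1*(-4338) = (31/2 + 323) + 4338 = 677/2 + 4338 = 9353/2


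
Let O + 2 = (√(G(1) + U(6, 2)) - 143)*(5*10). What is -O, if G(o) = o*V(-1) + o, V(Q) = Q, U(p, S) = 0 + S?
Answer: 7152 - 50*√2 ≈ 7081.3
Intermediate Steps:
U(p, S) = S
G(o) = 0 (G(o) = o*(-1) + o = -o + o = 0)
O = -7152 + 50*√2 (O = -2 + (√(0 + 2) - 143)*(5*10) = -2 + (√2 - 143)*50 = -2 + (-143 + √2)*50 = -2 + (-7150 + 50*√2) = -7152 + 50*√2 ≈ -7081.3)
-O = -(-7152 + 50*√2) = 7152 - 50*√2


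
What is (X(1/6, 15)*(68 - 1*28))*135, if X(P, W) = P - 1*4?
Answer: -20700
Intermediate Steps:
X(P, W) = -4 + P (X(P, W) = P - 4 = -4 + P)
(X(1/6, 15)*(68 - 1*28))*135 = ((-4 + 1/6)*(68 - 1*28))*135 = ((-4 + ⅙)*(68 - 28))*135 = -23/6*40*135 = -460/3*135 = -20700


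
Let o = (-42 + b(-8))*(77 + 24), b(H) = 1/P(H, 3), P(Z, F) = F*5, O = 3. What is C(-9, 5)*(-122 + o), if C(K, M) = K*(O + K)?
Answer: -1176462/5 ≈ -2.3529e+5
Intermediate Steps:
P(Z, F) = 5*F
b(H) = 1/15 (b(H) = 1/(5*3) = 1/15)
C(K, M) = K*(3 + K)
o = -63529/15 (o = (-42 + 1/15)*(77 + 24) = -629/15*101 = -63529/15 ≈ -4235.3)
C(-9, 5)*(-122 + o) = (-9*(3 - 9))*(-122 - 63529/15) = -9*(-6)*(-65359/15) = 54*(-65359/15) = -1176462/5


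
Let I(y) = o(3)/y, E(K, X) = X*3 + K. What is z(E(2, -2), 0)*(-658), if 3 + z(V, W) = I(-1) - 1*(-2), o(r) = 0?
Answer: 658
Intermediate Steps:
E(K, X) = K + 3*X (E(K, X) = 3*X + K = K + 3*X)
I(y) = 0 (I(y) = 0/y = 0)
z(V, W) = -1 (z(V, W) = -3 + (0 - 1*(-2)) = -3 + (0 + 2) = -3 + 2 = -1)
z(E(2, -2), 0)*(-658) = -1*(-658) = 658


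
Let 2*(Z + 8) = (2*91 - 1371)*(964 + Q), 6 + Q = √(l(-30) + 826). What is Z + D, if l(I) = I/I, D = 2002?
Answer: -567537 - 1189*√827/2 ≈ -5.8463e+5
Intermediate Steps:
l(I) = 1
Q = -6 + √827 (Q = -6 + √(1 + 826) = -6 + √827 ≈ 22.758)
Z = -569539 - 1189*√827/2 (Z = -8 + ((2*91 - 1371)*(964 + (-6 + √827)))/2 = -8 + ((182 - 1371)*(958 + √827))/2 = -8 + (-1189*(958 + √827))/2 = -8 + (-1139062 - 1189*√827)/2 = -8 + (-569531 - 1189*√827/2) = -569539 - 1189*√827/2 ≈ -5.8664e+5)
Z + D = (-569539 - 1189*√827/2) + 2002 = -567537 - 1189*√827/2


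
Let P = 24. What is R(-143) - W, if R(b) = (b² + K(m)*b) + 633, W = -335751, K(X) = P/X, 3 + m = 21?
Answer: 1069927/3 ≈ 3.5664e+5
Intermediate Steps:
m = 18 (m = -3 + 21 = 18)
K(X) = 24/X
R(b) = 633 + b² + 4*b/3 (R(b) = (b² + (24/18)*b) + 633 = (b² + (24*(1/18))*b) + 633 = (b² + 4*b/3) + 633 = 633 + b² + 4*b/3)
R(-143) - W = (633 + (-143)² + (4/3)*(-143)) - 1*(-335751) = (633 + 20449 - 572/3) + 335751 = 62674/3 + 335751 = 1069927/3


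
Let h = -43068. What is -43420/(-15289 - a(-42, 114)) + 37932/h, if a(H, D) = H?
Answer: 107638613/54721483 ≈ 1.9670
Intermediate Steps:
-43420/(-15289 - a(-42, 114)) + 37932/h = -43420/(-15289 - 1*(-42)) + 37932/(-43068) = -43420/(-15289 + 42) + 37932*(-1/43068) = -43420/(-15247) - 3161/3589 = -43420*(-1/15247) - 3161/3589 = 43420/15247 - 3161/3589 = 107638613/54721483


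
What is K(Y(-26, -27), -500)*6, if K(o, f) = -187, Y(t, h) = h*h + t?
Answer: -1122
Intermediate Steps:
Y(t, h) = t + h² (Y(t, h) = h² + t = t + h²)
K(Y(-26, -27), -500)*6 = -187*6 = -1122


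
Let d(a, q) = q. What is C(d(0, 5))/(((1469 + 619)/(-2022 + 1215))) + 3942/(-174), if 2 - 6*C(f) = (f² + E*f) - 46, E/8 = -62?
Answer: -767915/4176 ≈ -183.89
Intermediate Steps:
E = -496 (E = 8*(-62) = -496)
C(f) = 8 - f²/6 + 248*f/3 (C(f) = ⅓ - ((f² - 496*f) - 46)/6 = ⅓ - (-46 + f² - 496*f)/6 = ⅓ + (23/3 - f²/6 + 248*f/3) = 8 - f²/6 + 248*f/3)
C(d(0, 5))/(((1469 + 619)/(-2022 + 1215))) + 3942/(-174) = (8 - ⅙*5² + (248/3)*5)/(((1469 + 619)/(-2022 + 1215))) + 3942/(-174) = (8 - ⅙*25 + 1240/3)/((2088/(-807))) + 3942*(-1/174) = (8 - 25/6 + 1240/3)/((2088*(-1/807))) - 657/29 = 2503/(6*(-696/269)) - 657/29 = (2503/6)*(-269/696) - 657/29 = -673307/4176 - 657/29 = -767915/4176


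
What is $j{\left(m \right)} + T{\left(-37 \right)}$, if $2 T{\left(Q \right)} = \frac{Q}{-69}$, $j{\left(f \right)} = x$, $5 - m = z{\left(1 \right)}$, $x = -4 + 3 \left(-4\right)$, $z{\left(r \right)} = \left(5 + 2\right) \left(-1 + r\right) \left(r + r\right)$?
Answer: $- \frac{2171}{138} \approx -15.732$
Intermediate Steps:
$z{\left(r \right)} = 14 r \left(-1 + r\right)$ ($z{\left(r \right)} = 7 \left(-1 + r\right) 2 r = 7 \cdot 2 r \left(-1 + r\right) = 14 r \left(-1 + r\right)$)
$x = -16$ ($x = -4 - 12 = -16$)
$m = 5$ ($m = 5 - 14 \cdot 1 \left(-1 + 1\right) = 5 - 14 \cdot 1 \cdot 0 = 5 - 0 = 5 + 0 = 5$)
$j{\left(f \right)} = -16$
$T{\left(Q \right)} = - \frac{Q}{138}$ ($T{\left(Q \right)} = \frac{Q \frac{1}{-69}}{2} = \frac{Q \left(- \frac{1}{69}\right)}{2} = \frac{\left(- \frac{1}{69}\right) Q}{2} = - \frac{Q}{138}$)
$j{\left(m \right)} + T{\left(-37 \right)} = -16 - - \frac{37}{138} = -16 + \frac{37}{138} = - \frac{2171}{138}$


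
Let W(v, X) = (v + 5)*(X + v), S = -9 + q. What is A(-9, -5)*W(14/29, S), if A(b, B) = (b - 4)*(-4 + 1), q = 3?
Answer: -992160/841 ≈ -1179.7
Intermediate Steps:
S = -6 (S = -9 + 3 = -6)
W(v, X) = (5 + v)*(X + v)
A(b, B) = 12 - 3*b (A(b, B) = (-4 + b)*(-3) = 12 - 3*b)
A(-9, -5)*W(14/29, S) = (12 - 3*(-9))*((14/29)² + 5*(-6) + 5*(14/29) - 84/29) = (12 + 27)*((14*(1/29))² - 30 + 5*(14*(1/29)) - 84/29) = 39*((14/29)² - 30 + 5*(14/29) - 6*14/29) = 39*(196/841 - 30 + 70/29 - 84/29) = 39*(-25440/841) = -992160/841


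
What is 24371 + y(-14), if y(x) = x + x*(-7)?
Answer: 24455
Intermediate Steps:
y(x) = -6*x (y(x) = x - 7*x = -6*x)
24371 + y(-14) = 24371 - 6*(-14) = 24371 + 84 = 24455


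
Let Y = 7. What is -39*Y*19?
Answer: -5187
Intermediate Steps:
-39*Y*19 = -39*7*19 = -273*19 = -5187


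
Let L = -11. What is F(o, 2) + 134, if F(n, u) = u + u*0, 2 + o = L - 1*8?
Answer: 136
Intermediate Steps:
o = -21 (o = -2 + (-11 - 1*8) = -2 + (-11 - 8) = -2 - 19 = -21)
F(n, u) = u (F(n, u) = u + 0 = u)
F(o, 2) + 134 = 2 + 134 = 136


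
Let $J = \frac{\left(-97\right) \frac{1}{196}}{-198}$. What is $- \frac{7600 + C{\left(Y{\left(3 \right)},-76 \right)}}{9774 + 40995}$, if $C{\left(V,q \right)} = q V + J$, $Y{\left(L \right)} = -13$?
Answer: $- \frac{333283201}{1970243352} \approx -0.16916$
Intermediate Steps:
$J = \frac{97}{38808}$ ($J = \left(-97\right) \frac{1}{196} \left(- \frac{1}{198}\right) = \left(- \frac{97}{196}\right) \left(- \frac{1}{198}\right) = \frac{97}{38808} \approx 0.0024995$)
$C{\left(V,q \right)} = \frac{97}{38808} + V q$ ($C{\left(V,q \right)} = q V + \frac{97}{38808} = V q + \frac{97}{38808} = \frac{97}{38808} + V q$)
$- \frac{7600 + C{\left(Y{\left(3 \right)},-76 \right)}}{9774 + 40995} = - \frac{7600 + \left(\frac{97}{38808} - -988\right)}{9774 + 40995} = - \frac{7600 + \left(\frac{97}{38808} + 988\right)}{50769} = - \frac{7600 + \frac{38342401}{38808}}{50769} = - \frac{333283201}{38808 \cdot 50769} = \left(-1\right) \frac{333283201}{1970243352} = - \frac{333283201}{1970243352}$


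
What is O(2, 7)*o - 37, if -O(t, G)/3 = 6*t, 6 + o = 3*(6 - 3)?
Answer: -145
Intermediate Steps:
o = 3 (o = -6 + 3*(6 - 3) = -6 + 3*3 = -6 + 9 = 3)
O(t, G) = -18*t
O(2, 7)*o - 37 = -18*2*3 - 37 = -36*3 - 37 = -108 - 37 = -145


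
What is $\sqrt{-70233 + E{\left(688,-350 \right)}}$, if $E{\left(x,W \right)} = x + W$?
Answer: $i \sqrt{69895} \approx 264.38 i$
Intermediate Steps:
$E{\left(x,W \right)} = W + x$
$\sqrt{-70233 + E{\left(688,-350 \right)}} = \sqrt{-70233 + \left(-350 + 688\right)} = \sqrt{-70233 + 338} = \sqrt{-69895} = i \sqrt{69895}$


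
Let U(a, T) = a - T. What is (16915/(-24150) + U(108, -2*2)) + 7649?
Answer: 37482247/4830 ≈ 7760.3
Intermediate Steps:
(16915/(-24150) + U(108, -2*2)) + 7649 = (16915/(-24150) + (108 - (-2)*2)) + 7649 = (16915*(-1/24150) + (108 - 1*(-4))) + 7649 = (-3383/4830 + (108 + 4)) + 7649 = (-3383/4830 + 112) + 7649 = 537577/4830 + 7649 = 37482247/4830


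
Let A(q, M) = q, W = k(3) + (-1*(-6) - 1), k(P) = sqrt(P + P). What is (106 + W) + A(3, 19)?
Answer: 114 + sqrt(6) ≈ 116.45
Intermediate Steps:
k(P) = sqrt(2)*sqrt(P) (k(P) = sqrt(2*P) = sqrt(2)*sqrt(P))
W = 5 + sqrt(6) (W = sqrt(2)*sqrt(3) + (-1*(-6) - 1) = sqrt(6) + (6 - 1) = sqrt(6) + 5 = 5 + sqrt(6) ≈ 7.4495)
(106 + W) + A(3, 19) = (106 + (5 + sqrt(6))) + 3 = (111 + sqrt(6)) + 3 = 114 + sqrt(6)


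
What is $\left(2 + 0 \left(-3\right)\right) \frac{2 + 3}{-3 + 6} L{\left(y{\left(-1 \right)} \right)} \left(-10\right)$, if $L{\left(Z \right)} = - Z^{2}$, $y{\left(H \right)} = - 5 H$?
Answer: $\frac{2500}{3} \approx 833.33$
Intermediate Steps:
$\left(2 + 0 \left(-3\right)\right) \frac{2 + 3}{-3 + 6} L{\left(y{\left(-1 \right)} \right)} \left(-10\right) = \left(2 + 0 \left(-3\right)\right) \frac{2 + 3}{-3 + 6} \left(- \left(\left(-5\right) \left(-1\right)\right)^{2}\right) \left(-10\right) = \left(2 + 0\right) \frac{5}{3} \left(- 5^{2}\right) \left(-10\right) = 2 \cdot 5 \cdot \frac{1}{3} \left(\left(-1\right) 25\right) \left(-10\right) = 2 \cdot \frac{5}{3} \left(-25\right) \left(-10\right) = \frac{10}{3} \left(-25\right) \left(-10\right) = \left(- \frac{250}{3}\right) \left(-10\right) = \frac{2500}{3}$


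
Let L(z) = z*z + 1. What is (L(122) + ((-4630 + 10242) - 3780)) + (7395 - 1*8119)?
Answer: 15993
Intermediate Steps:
L(z) = 1 + z**2 (L(z) = z**2 + 1 = 1 + z**2)
(L(122) + ((-4630 + 10242) - 3780)) + (7395 - 1*8119) = ((1 + 122**2) + ((-4630 + 10242) - 3780)) + (7395 - 1*8119) = ((1 + 14884) + (5612 - 3780)) + (7395 - 8119) = (14885 + 1832) - 724 = 16717 - 724 = 15993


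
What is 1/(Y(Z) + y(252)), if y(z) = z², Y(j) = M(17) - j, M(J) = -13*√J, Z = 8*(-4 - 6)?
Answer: 63584/4042922183 + 13*√17/4042922183 ≈ 1.5740e-5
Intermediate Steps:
Z = -80 (Z = 8*(-10) = -80)
Y(j) = -j - 13*√17 (Y(j) = -13*√17 - j = -j - 13*√17)
1/(Y(Z) + y(252)) = 1/((-1*(-80) - 13*√17) + 252²) = 1/((80 - 13*√17) + 63504) = 1/(63584 - 13*√17)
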